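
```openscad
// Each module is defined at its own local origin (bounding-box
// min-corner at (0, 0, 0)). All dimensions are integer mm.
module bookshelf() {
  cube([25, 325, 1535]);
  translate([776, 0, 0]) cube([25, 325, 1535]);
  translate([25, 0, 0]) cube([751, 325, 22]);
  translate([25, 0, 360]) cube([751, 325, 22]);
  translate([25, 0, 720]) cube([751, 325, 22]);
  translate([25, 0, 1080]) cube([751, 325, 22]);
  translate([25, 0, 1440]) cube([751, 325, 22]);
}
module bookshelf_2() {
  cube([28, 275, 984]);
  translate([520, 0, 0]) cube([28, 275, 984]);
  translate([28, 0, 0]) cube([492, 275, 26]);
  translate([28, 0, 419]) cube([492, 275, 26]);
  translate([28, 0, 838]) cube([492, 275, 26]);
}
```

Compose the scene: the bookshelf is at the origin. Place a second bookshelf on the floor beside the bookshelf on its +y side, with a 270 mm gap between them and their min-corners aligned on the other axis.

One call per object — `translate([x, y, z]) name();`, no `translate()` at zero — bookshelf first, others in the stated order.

bookshelf();
translate([0, 595, 0]) bookshelf_2();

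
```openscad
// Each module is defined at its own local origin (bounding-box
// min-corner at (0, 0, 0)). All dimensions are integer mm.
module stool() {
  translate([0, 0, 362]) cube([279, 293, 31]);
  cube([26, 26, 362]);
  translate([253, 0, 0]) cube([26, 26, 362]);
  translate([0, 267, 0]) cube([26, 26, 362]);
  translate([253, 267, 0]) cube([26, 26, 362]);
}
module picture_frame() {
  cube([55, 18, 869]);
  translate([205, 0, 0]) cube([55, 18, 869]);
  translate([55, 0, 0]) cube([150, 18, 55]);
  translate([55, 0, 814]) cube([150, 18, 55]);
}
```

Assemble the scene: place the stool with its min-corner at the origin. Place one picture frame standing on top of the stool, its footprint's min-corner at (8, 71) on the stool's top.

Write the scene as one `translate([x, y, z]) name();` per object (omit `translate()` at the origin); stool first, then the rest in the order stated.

stool();
translate([8, 71, 393]) picture_frame();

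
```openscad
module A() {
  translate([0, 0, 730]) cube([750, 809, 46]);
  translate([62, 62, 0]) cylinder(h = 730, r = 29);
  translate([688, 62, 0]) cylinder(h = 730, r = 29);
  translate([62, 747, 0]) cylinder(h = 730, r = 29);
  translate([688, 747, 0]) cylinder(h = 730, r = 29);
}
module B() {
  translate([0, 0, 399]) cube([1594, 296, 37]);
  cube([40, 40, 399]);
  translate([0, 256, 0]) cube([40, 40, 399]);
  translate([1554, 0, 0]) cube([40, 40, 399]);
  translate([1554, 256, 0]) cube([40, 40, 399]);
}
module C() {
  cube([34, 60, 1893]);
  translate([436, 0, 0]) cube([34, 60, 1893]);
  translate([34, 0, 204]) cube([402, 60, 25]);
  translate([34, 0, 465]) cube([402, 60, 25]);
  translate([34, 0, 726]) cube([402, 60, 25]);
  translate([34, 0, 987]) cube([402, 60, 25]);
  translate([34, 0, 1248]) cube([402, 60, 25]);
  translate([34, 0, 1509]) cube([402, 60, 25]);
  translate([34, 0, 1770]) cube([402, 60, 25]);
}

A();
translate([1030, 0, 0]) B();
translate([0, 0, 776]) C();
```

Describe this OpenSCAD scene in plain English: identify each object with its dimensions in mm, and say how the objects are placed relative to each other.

A is a table with a 750×809 mm rectangular top, 46 mm thick, top surface at z = 776 mm, supported by four round legs of 58 mm diameter, each leg's bounding box inset 33 mm from the nearest pair of top edges, running from the floor.

B is a bench: a 1594×296 mm seat slab, 37 mm thick, top at z = 436 mm, on four 40×40 mm square legs flush with the seat corners and standing on z = 0.

C is a wooden ladder with two side rails of 34×60 mm section and 1893 mm height, set 470 mm apart overall. Between them run 7 rectangular rungs (60 mm deep, 25 mm thick), front faces flush with the rails' −y face. The bottom of the first rung is 204 mm above the floor and each subsequent rung is 261 mm higher than the one below.

The bench is on the floor beside the table on its +x side. The ladder is on top of the table.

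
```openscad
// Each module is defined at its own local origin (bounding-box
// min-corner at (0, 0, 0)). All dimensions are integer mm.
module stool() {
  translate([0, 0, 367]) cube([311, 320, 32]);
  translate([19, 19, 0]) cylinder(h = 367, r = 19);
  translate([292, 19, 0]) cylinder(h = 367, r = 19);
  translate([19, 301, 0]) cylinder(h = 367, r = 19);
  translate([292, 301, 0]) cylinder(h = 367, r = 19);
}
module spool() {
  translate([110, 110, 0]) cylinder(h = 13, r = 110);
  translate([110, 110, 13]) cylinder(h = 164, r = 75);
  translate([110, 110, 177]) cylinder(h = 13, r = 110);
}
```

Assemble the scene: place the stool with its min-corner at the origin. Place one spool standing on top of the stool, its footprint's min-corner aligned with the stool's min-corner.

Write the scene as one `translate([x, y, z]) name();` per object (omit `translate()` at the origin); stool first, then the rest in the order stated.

stool();
translate([0, 0, 399]) spool();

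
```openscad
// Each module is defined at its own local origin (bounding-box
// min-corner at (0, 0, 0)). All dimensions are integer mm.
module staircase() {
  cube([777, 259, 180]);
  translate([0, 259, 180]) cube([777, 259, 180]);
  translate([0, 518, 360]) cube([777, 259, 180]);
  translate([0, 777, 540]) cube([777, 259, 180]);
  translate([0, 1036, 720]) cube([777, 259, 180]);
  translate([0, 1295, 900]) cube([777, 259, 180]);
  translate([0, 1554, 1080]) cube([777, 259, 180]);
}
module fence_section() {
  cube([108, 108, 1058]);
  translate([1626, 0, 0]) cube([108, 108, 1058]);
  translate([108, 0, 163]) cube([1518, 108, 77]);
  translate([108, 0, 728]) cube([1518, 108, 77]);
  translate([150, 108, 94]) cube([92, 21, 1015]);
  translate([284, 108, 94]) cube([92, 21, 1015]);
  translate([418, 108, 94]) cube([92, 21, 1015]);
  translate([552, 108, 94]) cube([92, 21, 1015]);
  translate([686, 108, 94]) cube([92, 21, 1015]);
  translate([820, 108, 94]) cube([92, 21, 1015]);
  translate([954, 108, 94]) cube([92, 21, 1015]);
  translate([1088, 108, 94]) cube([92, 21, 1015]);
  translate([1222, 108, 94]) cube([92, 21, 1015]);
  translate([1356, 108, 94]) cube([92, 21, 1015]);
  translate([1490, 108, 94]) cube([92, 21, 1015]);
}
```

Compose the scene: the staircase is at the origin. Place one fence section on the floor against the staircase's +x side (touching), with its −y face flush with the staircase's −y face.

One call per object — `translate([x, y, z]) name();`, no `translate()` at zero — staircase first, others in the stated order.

staircase();
translate([777, 0, 0]) fence_section();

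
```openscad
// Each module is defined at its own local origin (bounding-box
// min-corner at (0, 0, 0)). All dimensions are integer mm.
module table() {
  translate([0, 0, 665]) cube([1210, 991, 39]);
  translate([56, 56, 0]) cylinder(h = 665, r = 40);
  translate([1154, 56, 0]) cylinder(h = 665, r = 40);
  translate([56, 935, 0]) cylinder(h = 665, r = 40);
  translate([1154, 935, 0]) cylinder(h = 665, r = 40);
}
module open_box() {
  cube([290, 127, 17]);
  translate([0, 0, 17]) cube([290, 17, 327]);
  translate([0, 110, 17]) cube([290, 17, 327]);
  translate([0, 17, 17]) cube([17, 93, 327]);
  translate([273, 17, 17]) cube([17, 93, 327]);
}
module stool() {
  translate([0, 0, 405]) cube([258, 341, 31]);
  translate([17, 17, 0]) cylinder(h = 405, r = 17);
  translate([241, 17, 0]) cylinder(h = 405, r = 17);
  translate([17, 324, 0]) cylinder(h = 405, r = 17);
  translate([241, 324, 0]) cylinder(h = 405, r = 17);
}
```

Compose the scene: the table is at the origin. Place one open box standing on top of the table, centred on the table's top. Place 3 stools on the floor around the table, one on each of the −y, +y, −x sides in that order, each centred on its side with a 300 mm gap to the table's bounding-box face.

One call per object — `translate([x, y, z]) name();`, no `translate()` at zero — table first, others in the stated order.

table();
translate([460, 432, 704]) open_box();
translate([476, -641, 0]) stool();
translate([476, 1291, 0]) stool();
translate([-558, 325, 0]) stool();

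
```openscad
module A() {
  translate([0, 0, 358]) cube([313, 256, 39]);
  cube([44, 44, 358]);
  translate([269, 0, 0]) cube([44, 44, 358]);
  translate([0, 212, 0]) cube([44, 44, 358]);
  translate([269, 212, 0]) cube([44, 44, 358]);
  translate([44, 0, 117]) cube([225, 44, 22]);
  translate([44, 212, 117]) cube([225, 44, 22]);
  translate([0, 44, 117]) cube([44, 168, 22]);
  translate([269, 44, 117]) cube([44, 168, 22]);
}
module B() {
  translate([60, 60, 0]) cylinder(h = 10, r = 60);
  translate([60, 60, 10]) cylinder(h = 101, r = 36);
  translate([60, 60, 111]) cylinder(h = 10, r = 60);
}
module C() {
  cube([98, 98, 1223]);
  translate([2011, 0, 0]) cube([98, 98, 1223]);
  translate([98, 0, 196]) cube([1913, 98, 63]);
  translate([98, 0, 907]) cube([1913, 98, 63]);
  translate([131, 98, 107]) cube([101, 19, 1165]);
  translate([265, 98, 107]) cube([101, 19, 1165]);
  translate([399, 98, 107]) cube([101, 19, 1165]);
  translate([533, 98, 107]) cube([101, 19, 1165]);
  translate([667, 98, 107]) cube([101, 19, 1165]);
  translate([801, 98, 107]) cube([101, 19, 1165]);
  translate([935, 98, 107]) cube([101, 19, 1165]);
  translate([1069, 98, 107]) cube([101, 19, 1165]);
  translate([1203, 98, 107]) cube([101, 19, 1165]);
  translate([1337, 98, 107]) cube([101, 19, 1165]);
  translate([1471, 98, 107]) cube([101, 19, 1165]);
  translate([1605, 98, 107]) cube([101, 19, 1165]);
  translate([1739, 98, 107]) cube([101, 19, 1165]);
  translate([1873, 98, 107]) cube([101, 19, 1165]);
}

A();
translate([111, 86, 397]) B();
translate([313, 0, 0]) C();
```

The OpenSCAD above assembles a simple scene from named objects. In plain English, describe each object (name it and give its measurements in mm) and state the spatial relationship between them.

A is a four-legged stool. The seat is a 313×256×39 mm slab whose top surface is at z = 397 mm; four square legs, each 44×44 mm in cross-section, run from the floor (z = 0) to the underside of the seat, each flush with a corner of the seat. Four stretchers, 44 mm wide and 22 mm tall, connect adjacent legs with their undersides at z = 117 mm, each running between the inner faces of the legs it joins and aligned with the legs' outer faces on the other axis.

B is a spool: two coaxial disc flanges of radius 60 mm and thickness 10 mm, joined by a core cylinder of radius 36 mm and height 101 mm. The lower flange rests on z = 0 and the three cylinders share a vertical axis.

C is a fence section. Two 98×98 mm posts, 1223 mm tall, stand on the floor with a clear span of 1913 mm between their inner faces. Two horizontal rails of 98×63 mm section span the gap between the posts with their undersides at z = 196 mm and z = 907 mm, flush with the posts' −y face. 14 pickets, each 101 mm wide, 19 mm thick and 1165 mm tall, are fixed to the +y face of the rails with their bottoms at z = 107 mm, evenly spaced across the span with equal gaps (rounded down to the nearest mm) at the −x end and between each pair — any rounding remainder accumulates at the +x end.

The spool is on top of the stool. The fence section is against the stool's +x side, with their −y faces flush.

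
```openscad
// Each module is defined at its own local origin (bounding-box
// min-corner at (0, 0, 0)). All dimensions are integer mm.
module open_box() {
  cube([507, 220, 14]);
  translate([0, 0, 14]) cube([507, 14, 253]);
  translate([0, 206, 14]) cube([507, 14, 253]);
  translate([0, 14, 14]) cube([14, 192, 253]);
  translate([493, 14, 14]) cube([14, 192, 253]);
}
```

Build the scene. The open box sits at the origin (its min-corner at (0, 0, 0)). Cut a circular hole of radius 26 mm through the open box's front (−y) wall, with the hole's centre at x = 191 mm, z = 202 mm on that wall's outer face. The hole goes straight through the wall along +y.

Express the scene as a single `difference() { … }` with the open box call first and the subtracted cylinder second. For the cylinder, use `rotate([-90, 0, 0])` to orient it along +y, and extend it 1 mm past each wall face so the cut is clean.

difference() {
  open_box();
  translate([191, -1, 202]) rotate([-90, 0, 0]) cylinder(h = 16, r = 26);
}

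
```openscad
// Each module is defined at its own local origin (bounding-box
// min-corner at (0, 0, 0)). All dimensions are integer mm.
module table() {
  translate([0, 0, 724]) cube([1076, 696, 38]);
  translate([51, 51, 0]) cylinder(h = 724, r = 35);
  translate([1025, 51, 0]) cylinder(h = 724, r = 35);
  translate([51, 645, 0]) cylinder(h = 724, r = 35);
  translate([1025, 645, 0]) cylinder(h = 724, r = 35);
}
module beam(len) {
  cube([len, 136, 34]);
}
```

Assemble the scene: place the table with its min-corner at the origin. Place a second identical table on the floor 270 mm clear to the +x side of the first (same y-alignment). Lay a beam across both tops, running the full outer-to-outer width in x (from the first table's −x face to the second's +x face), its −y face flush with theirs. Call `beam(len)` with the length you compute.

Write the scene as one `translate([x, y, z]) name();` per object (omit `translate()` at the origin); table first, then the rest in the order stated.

table();
translate([1346, 0, 0]) table();
translate([0, 0, 762]) beam(2422);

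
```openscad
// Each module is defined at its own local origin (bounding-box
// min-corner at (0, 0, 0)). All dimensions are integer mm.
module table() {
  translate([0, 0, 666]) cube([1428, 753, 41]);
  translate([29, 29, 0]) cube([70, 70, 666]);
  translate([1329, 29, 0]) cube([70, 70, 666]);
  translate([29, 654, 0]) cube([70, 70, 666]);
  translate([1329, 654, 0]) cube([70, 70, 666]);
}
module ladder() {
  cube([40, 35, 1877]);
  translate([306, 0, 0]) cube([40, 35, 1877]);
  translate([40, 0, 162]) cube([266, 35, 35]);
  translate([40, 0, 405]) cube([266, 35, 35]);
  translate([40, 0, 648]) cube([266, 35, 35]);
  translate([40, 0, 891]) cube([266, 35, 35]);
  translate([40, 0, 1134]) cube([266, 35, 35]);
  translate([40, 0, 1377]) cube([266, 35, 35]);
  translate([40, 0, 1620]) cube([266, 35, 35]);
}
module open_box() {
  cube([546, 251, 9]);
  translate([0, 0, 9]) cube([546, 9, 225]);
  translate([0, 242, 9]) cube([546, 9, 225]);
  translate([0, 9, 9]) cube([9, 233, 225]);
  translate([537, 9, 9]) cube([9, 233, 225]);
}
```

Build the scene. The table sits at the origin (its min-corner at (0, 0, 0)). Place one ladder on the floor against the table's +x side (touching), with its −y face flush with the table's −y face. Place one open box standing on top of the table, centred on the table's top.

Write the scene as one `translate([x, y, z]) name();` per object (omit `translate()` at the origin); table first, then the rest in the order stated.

table();
translate([1428, 0, 0]) ladder();
translate([441, 251, 707]) open_box();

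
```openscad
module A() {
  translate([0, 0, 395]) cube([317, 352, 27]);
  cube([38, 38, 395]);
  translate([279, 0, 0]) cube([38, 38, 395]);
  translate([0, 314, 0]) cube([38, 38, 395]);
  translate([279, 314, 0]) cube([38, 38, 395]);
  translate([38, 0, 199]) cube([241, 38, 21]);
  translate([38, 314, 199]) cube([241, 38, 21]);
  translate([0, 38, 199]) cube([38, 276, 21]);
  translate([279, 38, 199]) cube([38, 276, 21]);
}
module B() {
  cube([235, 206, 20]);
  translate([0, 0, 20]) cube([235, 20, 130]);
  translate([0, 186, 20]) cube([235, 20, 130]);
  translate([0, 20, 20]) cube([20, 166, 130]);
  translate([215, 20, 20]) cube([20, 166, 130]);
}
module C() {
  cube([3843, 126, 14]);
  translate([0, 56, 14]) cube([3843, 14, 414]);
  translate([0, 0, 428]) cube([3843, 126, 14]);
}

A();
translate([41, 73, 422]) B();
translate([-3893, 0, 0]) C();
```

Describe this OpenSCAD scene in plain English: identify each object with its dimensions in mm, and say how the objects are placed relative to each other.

A is a simple wooden stool: a rectangular seat 317 mm (x) by 352 mm (y), 27 mm thick, top face at z = 422 mm, on four square legs, each 38×38 mm in cross-section. The legs rest on z = 0, each flush with a corner of the seat. Four stretchers, 38 mm wide and 21 mm tall, connect adjacent legs with their undersides at z = 199 mm, each running between the inner faces of the legs it joins and aligned with the legs' outer faces on the other axis.

B is an open-topped rectangular box: outside dimensions 235×206×150 mm, with a uniform wall and base thickness of 20 mm. The base is a full 235×206 slab on the floor; four walls sit on top of the base. The front and back walls (the −y and +y sides) span the full width; the two side walls fit between them.

C is an I-beam lying along x, 3843 mm long. Overall section height 442 mm. Two flanges 126 mm wide (y) and 14 mm thick, one on the floor and one at the top; a web 14 mm thick runs between them, centred on the flange width.

The open box is on top of the stool, centred. The I-beam is on the floor beside the stool on its −x side.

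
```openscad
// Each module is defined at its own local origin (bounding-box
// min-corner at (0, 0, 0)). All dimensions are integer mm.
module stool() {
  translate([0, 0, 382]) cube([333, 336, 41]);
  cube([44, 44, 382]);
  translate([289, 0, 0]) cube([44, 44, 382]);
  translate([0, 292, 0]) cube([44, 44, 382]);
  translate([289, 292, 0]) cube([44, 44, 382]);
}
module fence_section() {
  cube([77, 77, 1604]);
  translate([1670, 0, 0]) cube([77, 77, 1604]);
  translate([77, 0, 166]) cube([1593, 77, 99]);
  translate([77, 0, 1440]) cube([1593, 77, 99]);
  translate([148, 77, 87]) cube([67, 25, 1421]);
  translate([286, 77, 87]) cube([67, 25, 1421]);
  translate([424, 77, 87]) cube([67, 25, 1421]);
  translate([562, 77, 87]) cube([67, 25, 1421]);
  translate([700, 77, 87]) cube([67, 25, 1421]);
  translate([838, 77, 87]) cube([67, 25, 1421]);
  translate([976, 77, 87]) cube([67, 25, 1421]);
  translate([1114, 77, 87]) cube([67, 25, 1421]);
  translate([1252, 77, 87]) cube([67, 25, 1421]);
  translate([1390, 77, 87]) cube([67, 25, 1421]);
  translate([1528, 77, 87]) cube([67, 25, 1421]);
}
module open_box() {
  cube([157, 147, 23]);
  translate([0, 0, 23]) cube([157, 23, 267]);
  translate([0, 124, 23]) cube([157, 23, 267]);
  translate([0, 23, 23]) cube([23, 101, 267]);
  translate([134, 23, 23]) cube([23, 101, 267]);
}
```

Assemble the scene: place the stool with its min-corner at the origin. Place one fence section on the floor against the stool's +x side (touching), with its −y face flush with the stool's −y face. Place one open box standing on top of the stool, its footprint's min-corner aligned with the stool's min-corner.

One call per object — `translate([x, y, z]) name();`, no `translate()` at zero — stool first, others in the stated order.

stool();
translate([333, 0, 0]) fence_section();
translate([0, 0, 423]) open_box();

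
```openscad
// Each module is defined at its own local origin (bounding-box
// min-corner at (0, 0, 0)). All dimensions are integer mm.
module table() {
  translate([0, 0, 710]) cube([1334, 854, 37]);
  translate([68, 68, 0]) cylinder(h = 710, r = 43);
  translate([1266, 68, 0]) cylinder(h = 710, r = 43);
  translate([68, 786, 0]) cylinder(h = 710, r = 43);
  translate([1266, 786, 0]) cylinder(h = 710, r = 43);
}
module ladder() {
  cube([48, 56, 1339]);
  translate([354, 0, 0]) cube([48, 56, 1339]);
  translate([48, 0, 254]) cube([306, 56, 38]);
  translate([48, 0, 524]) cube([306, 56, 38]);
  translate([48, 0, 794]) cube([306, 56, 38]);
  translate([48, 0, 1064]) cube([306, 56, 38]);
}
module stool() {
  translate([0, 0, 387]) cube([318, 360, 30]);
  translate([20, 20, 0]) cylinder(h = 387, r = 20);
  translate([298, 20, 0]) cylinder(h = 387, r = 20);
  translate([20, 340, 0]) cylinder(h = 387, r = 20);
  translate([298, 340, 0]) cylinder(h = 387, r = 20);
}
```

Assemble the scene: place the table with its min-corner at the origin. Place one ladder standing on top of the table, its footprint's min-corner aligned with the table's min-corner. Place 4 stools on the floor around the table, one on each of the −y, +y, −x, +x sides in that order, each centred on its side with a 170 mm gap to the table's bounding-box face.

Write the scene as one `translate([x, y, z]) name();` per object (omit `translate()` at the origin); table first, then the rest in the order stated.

table();
translate([0, 0, 747]) ladder();
translate([508, -530, 0]) stool();
translate([508, 1024, 0]) stool();
translate([-488, 247, 0]) stool();
translate([1504, 247, 0]) stool();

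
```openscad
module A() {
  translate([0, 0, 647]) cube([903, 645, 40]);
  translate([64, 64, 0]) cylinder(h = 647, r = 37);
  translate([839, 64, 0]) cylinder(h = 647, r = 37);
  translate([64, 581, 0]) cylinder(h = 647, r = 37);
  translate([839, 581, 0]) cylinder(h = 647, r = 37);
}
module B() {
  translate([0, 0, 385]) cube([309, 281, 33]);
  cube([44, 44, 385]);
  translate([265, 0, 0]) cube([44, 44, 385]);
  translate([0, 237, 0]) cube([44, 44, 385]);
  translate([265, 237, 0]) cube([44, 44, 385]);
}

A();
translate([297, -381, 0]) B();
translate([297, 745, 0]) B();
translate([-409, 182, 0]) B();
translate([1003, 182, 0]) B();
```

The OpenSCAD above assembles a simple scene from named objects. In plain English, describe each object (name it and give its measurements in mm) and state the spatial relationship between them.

A is a table: top 903 mm (x) × 645 mm (y), 40 mm thick, upper face at z = 687 mm, on four round legs of 74 mm diameter, each leg's bounding box inset 27 mm from the nearest pair of top edges, running from z = 0 to the bottom of the top.

B is a four-legged stool. The seat is a 309×281×33 mm slab whose top surface is at z = 418 mm; four square legs, each 44×44 mm in cross-section, run from the floor (z = 0) to the underside of the seat, each flush with a corner of the seat.

Four stools sit around the table at the −y, +y, −x, +x sides.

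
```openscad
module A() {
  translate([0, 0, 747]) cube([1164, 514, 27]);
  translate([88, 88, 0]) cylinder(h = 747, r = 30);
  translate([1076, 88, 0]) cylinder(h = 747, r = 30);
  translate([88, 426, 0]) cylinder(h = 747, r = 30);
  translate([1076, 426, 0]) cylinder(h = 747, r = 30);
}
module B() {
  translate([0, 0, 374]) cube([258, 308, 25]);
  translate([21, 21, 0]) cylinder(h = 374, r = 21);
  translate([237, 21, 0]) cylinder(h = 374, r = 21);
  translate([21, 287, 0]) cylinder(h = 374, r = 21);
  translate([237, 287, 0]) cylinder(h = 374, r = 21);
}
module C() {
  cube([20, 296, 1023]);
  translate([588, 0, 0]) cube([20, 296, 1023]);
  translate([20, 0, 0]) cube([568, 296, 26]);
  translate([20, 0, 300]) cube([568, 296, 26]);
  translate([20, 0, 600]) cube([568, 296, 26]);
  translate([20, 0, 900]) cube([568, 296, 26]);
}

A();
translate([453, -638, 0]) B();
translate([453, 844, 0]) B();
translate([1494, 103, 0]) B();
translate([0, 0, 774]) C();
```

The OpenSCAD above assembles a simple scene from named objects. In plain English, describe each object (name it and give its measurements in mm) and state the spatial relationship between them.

A is a rectangular dining table. The top is 1164×514×27 mm with its upper surface at z = 774 mm. It stands on four round legs of 60 mm diameter, each leg's bounding box inset 58 mm from the nearest pair of top edges, running from the floor to the underside of the top.

B is a four-legged stool. The seat is 258×308 mm, 25 mm thick, top at z = 399 mm. It stands on four round legs, each 42 mm in diameter, from z = 0 to the seat underside, each leg's axis is inset half a diameter from the nearest pair of seat edges (so the leg's bounding box is flush with the corner).

C is a bookshelf 608 mm wide overall, 296 mm deep and 1023 mm tall. The two sides are 20 mm thick vertical panels. 4 horizontal shelves of 26 mm thickness span between the inner faces of the sides; the lowest shelf sits on the floor and shelves are stacked with a clear vertical gap of 274 mm between each pair.

Three stools sit around the table at the −y, +y, +x sides. The bookshelf is on top of the table.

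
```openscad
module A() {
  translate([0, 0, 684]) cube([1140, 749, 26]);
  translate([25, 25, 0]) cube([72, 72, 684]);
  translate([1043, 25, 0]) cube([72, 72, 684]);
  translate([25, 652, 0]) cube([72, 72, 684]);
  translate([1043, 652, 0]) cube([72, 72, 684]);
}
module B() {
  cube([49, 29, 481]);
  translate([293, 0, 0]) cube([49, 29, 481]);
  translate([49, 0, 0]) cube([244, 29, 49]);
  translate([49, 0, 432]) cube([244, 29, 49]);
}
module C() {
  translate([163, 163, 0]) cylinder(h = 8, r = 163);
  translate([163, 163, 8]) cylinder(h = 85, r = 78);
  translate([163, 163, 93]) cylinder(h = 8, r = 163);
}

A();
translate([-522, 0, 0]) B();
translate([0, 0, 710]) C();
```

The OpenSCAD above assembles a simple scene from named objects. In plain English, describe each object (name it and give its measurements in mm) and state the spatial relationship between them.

A is a rectangular dining table. The top is 1140×749×26 mm with its upper surface at z = 710 mm. It stands on four 72×72 mm square legs, each inset 25 mm from the nearest pair of top edges, running from the floor to the underside of the top.

B is a picture frame with a 244×383 mm rectangular opening (x by z) and a uniform 49 mm border on every side. Frame depth is 29 mm along y. It is built from two vertical stiles running the full outside height and two horizontal rails spanning the gap between the stiles.

C is a spool: two coaxial disc flanges of radius 163 mm and thickness 8 mm, joined by a core cylinder of radius 78 mm and height 85 mm. The lower flange rests on z = 0 and the three cylinders share a vertical axis.

The picture frame is on the floor beside the table on its −x side. The spool is on top of the table.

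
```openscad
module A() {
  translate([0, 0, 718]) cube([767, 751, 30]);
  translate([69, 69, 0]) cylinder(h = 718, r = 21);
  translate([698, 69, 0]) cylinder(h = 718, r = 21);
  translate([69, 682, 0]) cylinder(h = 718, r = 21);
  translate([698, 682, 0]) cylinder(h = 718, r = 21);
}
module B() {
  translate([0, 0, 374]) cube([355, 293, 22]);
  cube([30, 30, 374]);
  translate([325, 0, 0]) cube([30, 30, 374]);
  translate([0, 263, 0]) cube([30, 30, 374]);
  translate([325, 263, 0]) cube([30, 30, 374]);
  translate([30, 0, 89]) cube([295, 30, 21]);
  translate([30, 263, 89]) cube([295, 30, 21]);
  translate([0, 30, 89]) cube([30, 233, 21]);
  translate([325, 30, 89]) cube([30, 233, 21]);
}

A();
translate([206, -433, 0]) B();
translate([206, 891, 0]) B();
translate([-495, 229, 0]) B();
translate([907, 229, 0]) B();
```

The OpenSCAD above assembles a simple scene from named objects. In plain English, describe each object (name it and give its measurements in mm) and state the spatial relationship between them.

A is a table: top 767 mm (x) × 751 mm (y), 30 mm thick, upper face at z = 748 mm, on four round legs of 42 mm diameter, each leg's bounding box inset 48 mm from the nearest pair of top edges, running from z = 0 to the bottom of the top.

B is a four-legged stool. The seat is 355×293 mm, 22 mm thick, top at z = 396 mm. It stands on four square legs, each 30×30 mm in cross-section, from z = 0 to the seat underside, each flush with a corner of the seat. Four stretchers, 30 mm wide and 21 mm tall, connect adjacent legs with their undersides at z = 89 mm, each running between the inner faces of the legs it joins and aligned with the legs' outer faces on the other axis.

Four stools sit around the table at the −y, +y, −x, +x sides.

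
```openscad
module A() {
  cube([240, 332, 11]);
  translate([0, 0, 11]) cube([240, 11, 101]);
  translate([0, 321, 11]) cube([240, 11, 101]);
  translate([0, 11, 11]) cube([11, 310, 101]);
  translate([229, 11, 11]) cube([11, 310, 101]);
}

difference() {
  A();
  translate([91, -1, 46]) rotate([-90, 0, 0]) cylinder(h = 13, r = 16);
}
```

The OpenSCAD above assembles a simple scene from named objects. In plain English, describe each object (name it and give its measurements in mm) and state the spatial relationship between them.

A is an open storage box with external size 240×332×112 mm and wall thickness 11 mm (the base is also 11 mm thick). The base covers the whole footprint; the four walls stand on the base, with the y-facing walls full-width and the x-facing walls fitting between their inner faces.

The open box has a circular hole of radius 16 mm through its front wall, centred at (x = 91, z = 46).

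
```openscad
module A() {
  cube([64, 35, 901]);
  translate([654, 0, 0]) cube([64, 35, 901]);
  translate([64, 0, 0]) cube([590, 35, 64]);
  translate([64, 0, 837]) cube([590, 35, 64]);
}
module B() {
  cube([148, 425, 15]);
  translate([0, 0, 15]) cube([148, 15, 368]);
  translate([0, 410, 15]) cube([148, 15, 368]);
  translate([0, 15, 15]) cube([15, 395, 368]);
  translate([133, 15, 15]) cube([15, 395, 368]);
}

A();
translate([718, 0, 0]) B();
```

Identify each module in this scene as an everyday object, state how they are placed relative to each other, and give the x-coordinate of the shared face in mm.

A is a picture frame. B is an open box. The open box is against the picture frame's +x side, with their −y faces flush. The x-coordinate of the shared face is 718 mm.

The picture frame's +x face and the open box's −x face are both at x = 718 mm.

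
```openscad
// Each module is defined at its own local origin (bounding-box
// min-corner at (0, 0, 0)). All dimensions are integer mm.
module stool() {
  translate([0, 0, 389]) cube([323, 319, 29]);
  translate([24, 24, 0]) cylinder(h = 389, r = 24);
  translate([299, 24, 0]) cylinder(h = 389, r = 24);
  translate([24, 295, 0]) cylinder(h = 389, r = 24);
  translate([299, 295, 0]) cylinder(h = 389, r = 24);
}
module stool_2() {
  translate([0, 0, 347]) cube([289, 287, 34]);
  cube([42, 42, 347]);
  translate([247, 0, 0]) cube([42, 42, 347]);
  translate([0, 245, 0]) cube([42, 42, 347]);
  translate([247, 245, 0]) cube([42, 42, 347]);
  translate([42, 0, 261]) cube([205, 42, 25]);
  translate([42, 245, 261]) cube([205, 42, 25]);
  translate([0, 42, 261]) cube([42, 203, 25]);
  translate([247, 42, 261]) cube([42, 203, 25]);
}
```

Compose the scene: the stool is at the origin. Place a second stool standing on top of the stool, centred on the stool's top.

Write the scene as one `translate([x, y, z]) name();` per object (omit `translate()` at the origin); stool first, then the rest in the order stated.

stool();
translate([17, 16, 418]) stool_2();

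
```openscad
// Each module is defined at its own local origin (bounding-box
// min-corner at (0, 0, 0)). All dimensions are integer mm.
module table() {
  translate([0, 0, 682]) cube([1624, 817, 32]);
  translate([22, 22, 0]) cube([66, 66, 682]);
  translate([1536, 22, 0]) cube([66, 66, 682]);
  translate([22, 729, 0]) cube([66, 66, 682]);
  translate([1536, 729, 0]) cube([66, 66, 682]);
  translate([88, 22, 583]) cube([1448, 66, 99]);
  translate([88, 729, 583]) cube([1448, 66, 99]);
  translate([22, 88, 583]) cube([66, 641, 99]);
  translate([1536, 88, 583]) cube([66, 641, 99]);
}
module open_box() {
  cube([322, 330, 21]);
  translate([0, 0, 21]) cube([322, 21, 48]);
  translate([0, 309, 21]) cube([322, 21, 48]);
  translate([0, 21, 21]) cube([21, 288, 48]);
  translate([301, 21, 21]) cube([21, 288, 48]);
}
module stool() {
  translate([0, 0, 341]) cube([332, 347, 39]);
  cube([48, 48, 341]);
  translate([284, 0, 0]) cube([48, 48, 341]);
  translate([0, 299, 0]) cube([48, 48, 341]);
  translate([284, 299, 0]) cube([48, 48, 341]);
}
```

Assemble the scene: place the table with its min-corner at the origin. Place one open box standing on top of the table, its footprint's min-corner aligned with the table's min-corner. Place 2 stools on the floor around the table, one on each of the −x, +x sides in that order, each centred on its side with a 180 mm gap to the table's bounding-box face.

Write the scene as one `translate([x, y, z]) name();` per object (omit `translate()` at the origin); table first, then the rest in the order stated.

table();
translate([0, 0, 714]) open_box();
translate([-512, 235, 0]) stool();
translate([1804, 235, 0]) stool();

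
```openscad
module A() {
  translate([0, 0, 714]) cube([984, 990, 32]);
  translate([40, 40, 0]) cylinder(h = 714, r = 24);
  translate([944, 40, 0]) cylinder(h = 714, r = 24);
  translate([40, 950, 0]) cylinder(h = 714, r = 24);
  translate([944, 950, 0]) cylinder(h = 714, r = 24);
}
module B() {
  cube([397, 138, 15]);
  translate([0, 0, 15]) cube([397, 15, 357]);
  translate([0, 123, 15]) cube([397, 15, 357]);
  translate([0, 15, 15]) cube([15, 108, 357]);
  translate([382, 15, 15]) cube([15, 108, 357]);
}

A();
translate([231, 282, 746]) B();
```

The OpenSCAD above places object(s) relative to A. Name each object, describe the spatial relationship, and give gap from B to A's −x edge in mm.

The open box's min-x is at 231; the table's min-x is 0; gap = 231 mm.

A is a table. B is an open box. The open box is on top of the table. The gap from the open box to the table's −x edge is 231 mm.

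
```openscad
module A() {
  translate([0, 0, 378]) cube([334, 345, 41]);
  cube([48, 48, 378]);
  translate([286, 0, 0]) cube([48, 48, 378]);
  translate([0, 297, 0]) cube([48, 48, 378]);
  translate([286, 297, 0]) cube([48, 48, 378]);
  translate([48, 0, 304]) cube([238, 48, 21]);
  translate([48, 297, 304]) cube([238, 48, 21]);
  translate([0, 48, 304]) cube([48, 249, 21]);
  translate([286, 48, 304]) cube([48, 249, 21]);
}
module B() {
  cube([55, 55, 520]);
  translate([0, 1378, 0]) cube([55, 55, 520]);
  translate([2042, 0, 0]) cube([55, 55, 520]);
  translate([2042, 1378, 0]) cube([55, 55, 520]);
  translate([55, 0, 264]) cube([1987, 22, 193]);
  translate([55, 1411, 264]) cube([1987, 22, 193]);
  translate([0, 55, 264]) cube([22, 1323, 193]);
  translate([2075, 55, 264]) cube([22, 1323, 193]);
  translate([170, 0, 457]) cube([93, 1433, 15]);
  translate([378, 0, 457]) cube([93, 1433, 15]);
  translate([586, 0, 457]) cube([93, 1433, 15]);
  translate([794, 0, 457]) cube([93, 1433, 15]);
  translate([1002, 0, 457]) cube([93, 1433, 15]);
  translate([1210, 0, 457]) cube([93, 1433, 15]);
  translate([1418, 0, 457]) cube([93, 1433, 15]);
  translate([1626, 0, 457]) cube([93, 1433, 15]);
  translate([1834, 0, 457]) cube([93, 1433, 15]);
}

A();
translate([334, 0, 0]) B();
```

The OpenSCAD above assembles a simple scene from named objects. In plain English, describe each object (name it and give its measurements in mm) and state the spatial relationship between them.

A is a four-legged stool. The seat is 334×345 mm, 41 mm thick, top at z = 419 mm. It stands on four square legs, each 48×48 mm in cross-section, from z = 0 to the seat underside, each flush with a corner of the seat. Four stretchers, 48 mm wide and 21 mm tall, connect adjacent legs with their undersides at z = 304 mm, each running between the inner faces of the legs it joins and aligned with the legs' outer faces on the other axis.

B is a bed frame 2097 mm long (x) by 1433 mm wide (y). Four 55×55 mm corner posts, 520 mm tall, at the corners of the footprint. Four rails of 22 mm thickness and 193 mm height run between adjacent posts with their undersides at z = 264 mm, their outer faces flush with the outside of the frame (the two x-running rails run between the posts' inner faces; the two y-running rails run between the posts' inner faces). 9 slats, each 93 mm wide (x) and 15 mm thick, lie across the top of the two x-running rails, running the full 1433 mm width of the frame in y; the slats are evenly spaced along x between the inner faces of the end posts with equal gaps (rounded down to the nearest mm) at the −x end and between each pair — any rounding remainder accumulates at the +x end.

The bed frame is against the stool's +x side, with their −y faces flush.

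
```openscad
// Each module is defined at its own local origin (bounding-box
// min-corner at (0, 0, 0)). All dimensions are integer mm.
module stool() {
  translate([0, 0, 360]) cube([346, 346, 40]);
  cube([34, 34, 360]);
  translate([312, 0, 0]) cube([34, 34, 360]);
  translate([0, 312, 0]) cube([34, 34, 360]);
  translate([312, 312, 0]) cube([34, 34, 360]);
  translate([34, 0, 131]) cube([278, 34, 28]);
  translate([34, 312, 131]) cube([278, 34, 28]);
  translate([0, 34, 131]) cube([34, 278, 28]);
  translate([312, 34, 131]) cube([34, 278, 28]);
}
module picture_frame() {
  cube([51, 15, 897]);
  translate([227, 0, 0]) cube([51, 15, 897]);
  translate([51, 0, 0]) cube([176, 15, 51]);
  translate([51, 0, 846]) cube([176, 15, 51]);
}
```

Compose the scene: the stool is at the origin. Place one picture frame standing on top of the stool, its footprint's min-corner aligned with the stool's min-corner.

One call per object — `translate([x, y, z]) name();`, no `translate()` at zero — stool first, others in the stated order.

stool();
translate([0, 0, 400]) picture_frame();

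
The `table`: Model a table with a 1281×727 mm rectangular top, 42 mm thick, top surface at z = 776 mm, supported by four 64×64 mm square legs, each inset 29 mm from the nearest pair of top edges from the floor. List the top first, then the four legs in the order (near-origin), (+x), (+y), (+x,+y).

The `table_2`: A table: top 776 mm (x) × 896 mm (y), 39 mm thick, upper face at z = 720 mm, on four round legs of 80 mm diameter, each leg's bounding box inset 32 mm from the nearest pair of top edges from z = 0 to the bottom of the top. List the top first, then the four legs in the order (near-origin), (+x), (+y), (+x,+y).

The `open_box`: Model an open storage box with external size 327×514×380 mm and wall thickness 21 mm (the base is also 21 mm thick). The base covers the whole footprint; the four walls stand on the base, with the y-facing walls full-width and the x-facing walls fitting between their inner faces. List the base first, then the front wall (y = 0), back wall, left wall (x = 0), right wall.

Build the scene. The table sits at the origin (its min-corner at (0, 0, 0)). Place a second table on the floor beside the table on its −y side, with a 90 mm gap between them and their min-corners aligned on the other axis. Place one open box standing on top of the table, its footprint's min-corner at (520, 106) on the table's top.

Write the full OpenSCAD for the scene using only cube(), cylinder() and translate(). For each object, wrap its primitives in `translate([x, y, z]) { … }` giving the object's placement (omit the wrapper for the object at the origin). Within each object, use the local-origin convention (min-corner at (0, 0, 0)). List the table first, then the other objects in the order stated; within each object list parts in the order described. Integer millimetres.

translate([0, 0, 734]) cube([1281, 727, 42]);
translate([29, 29, 0]) cube([64, 64, 734]);
translate([1188, 29, 0]) cube([64, 64, 734]);
translate([29, 634, 0]) cube([64, 64, 734]);
translate([1188, 634, 0]) cube([64, 64, 734]);
translate([0, -986, 0]) {
  translate([0, 0, 681]) cube([776, 896, 39]);
  translate([72, 72, 0]) cylinder(h = 681, r = 40);
  translate([704, 72, 0]) cylinder(h = 681, r = 40);
  translate([72, 824, 0]) cylinder(h = 681, r = 40);
  translate([704, 824, 0]) cylinder(h = 681, r = 40);
}
translate([520, 106, 776]) {
  cube([327, 514, 21]);
  translate([0, 0, 21]) cube([327, 21, 359]);
  translate([0, 493, 21]) cube([327, 21, 359]);
  translate([0, 21, 21]) cube([21, 472, 359]);
  translate([306, 21, 21]) cube([21, 472, 359]);
}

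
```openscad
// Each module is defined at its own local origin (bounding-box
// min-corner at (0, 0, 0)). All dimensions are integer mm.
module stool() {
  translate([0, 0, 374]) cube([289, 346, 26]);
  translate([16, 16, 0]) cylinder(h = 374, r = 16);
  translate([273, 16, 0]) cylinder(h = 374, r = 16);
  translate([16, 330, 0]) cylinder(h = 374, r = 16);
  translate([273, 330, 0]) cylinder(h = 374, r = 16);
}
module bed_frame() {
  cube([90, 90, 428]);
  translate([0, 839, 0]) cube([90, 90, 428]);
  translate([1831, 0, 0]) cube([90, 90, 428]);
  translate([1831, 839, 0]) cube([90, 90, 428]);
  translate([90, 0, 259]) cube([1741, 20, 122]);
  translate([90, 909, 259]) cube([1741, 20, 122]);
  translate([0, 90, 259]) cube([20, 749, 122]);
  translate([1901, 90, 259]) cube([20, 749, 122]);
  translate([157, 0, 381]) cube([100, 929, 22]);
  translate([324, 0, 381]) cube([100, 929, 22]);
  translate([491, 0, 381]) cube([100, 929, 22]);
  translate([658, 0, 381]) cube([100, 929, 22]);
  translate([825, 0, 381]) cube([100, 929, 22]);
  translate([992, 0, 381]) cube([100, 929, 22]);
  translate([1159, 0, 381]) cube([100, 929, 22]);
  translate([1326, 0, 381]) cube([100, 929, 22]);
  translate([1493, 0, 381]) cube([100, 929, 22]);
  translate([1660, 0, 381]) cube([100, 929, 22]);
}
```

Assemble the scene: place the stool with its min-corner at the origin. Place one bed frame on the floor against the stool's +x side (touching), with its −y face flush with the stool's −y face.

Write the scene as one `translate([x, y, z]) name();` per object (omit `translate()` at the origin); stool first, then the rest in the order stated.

stool();
translate([289, 0, 0]) bed_frame();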